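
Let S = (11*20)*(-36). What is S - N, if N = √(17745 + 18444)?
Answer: -7920 - 3*√4021 ≈ -8110.2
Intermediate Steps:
S = -7920 (S = 220*(-36) = -7920)
N = 3*√4021 (N = √36189 = 3*√4021 ≈ 190.23)
S - N = -7920 - 3*√4021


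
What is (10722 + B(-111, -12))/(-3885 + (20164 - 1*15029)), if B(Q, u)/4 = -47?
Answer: 5267/625 ≈ 8.4272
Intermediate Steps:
B(Q, u) = -188 (B(Q, u) = 4*(-47) = -188)
(10722 + B(-111, -12))/(-3885 + (20164 - 1*15029)) = (10722 - 188)/(-3885 + (20164 - 1*15029)) = 10534/(-3885 + (20164 - 15029)) = 10534/(-3885 + 5135) = 10534/1250 = 10534*(1/1250) = 5267/625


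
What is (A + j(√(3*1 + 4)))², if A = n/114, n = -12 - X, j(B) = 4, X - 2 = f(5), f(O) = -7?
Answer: 201601/12996 ≈ 15.513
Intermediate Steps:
X = -5 (X = 2 - 7 = -5)
n = -7 (n = -12 - 1*(-5) = -12 + 5 = -7)
A = -7/114 ≈ -0.061404
(A + j(√(3*1 + 4)))² = (-7/114 + 4)² = (449/114)² = 201601/12996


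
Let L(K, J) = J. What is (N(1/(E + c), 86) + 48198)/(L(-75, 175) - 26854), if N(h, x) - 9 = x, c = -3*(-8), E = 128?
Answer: -48293/26679 ≈ -1.8102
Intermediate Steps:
c = 24
N(h, x) = 9 + x
(N(1/(E + c), 86) + 48198)/(L(-75, 175) - 26854) = ((9 + 86) + 48198)/(175 - 26854) = (95 + 48198)/(-26679) = 48293*(-1/26679) = -48293/26679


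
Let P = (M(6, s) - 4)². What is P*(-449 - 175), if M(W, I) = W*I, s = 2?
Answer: -39936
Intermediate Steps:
M(W, I) = I*W
P = 64 (P = (2*6 - 4)² = (12 - 4)² = 8² = 64)
P*(-449 - 175) = 64*(-449 - 175) = 64*(-624) = -39936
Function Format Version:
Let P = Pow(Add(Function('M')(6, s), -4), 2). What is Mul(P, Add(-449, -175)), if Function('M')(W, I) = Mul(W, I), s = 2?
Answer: -39936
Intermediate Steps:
Function('M')(W, I) = Mul(I, W)
P = 64 (P = Pow(Add(Mul(2, 6), -4), 2) = Pow(Add(12, -4), 2) = Pow(8, 2) = 64)
Mul(P, Add(-449, -175)) = Mul(64, Add(-449, -175)) = Mul(64, -624) = -39936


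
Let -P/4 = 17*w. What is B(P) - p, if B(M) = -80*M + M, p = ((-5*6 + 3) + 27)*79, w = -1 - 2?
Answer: -16116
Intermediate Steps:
w = -3
P = 204 (P = -68*(-3) = -4*(-51) = 204)
p = 0 (p = ((-30 + 3) + 27)*79 = (-27 + 27)*79 = 0*79 = 0)
B(M) = -79*M
B(P) - p = -79*204 - 1*0 = -16116 + 0 = -16116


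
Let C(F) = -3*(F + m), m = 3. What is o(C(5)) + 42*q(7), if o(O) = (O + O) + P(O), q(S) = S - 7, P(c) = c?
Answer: -72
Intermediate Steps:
q(S) = -7 + S
C(F) = -9 - 3*F (C(F) = -3*(F + 3) = -3*(3 + F) = -9 - 3*F)
o(O) = 3*O (o(O) = (O + O) + O = 2*O + O = 3*O)
o(C(5)) + 42*q(7) = 3*(-9 - 3*5) + 42*(-7 + 7) = 3*(-9 - 15) + 42*0 = 3*(-24) + 0 = -72 + 0 = -72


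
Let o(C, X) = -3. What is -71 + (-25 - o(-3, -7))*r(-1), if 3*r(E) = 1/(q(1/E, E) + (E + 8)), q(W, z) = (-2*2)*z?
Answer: -215/3 ≈ -71.667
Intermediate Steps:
q(W, z) = -4*z
r(E) = 1/(3*(8 - 3*E)) (r(E) = 1/(3*(-4*E + (E + 8))) = 1/(3*(-4*E + (8 + E))) = 1/(3*(8 - 3*E)))
-71 + (-25 - o(-3, -7))*r(-1) = -71 + (-25 - 1*(-3))*(1/(3*(8 - 3*(-1)))) = -71 + (-25 + 3)*(1/(3*(8 + 3))) = -71 - 22/(3*11) = -71 - 22*1/33 = -71 - 2/3 = -215/3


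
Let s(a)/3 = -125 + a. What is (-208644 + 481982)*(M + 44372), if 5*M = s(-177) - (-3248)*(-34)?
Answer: 30209862436/5 ≈ 6.0420e+9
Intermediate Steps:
s(a) = -375 + 3*a (s(a) = 3*(-125 + a) = -375 + 3*a)
M = -111338/5 (M = ((-375 + 3*(-177)) - (-3248)*(-34))/5 = ((-375 - 531) - 1*110432)/5 = (-906 - 110432)/5 = (⅕)*(-111338) = -111338/5 ≈ -22268.)
(-208644 + 481982)*(M + 44372) = (-208644 + 481982)*(-111338/5 + 44372) = 273338*(110522/5) = 30209862436/5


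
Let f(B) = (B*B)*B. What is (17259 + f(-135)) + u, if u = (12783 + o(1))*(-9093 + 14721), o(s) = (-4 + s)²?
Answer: 69550260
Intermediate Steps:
f(B) = B³ (f(B) = B²*B = B³)
u = 71993376 (u = (12783 + (-4 + 1)²)*(-9093 + 14721) = (12783 + (-3)²)*5628 = (12783 + 9)*5628 = 12792*5628 = 71993376)
(17259 + f(-135)) + u = (17259 + (-135)³) + 71993376 = (17259 - 2460375) + 71993376 = -2443116 + 71993376 = 69550260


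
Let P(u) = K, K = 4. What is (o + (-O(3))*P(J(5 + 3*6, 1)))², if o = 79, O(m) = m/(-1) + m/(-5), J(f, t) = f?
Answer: 218089/25 ≈ 8723.6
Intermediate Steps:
O(m) = -6*m/5 (O(m) = m*(-1) + m*(-⅕) = -m - m/5 = -6*m/5)
P(u) = 4
(o + (-O(3))*P(J(5 + 3*6, 1)))² = (79 - (-6)*3/5*4)² = (79 - 1*(-18/5)*4)² = (79 + (18/5)*4)² = (79 + 72/5)² = (467/5)² = 218089/25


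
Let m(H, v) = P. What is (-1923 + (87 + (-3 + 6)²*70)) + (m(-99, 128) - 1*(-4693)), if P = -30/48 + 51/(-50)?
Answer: 697071/200 ≈ 3485.4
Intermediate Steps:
P = -329/200 (P = -30*1/48 + 51*(-1/50) = -5/8 - 51/50 = -329/200 ≈ -1.6450)
m(H, v) = -329/200
(-1923 + (87 + (-3 + 6)²*70)) + (m(-99, 128) - 1*(-4693)) = (-1923 + (87 + (-3 + 6)²*70)) + (-329/200 - 1*(-4693)) = (-1923 + (87 + 3²*70)) + (-329/200 + 4693) = (-1923 + (87 + 9*70)) + 938271/200 = (-1923 + (87 + 630)) + 938271/200 = (-1923 + 717) + 938271/200 = -1206 + 938271/200 = 697071/200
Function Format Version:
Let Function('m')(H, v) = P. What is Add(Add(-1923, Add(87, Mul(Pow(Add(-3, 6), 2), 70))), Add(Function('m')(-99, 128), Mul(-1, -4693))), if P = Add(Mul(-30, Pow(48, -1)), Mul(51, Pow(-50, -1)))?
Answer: Rational(697071, 200) ≈ 3485.4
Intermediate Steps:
P = Rational(-329, 200) (P = Add(Mul(-30, Rational(1, 48)), Mul(51, Rational(-1, 50))) = Add(Rational(-5, 8), Rational(-51, 50)) = Rational(-329, 200) ≈ -1.6450)
Function('m')(H, v) = Rational(-329, 200)
Add(Add(-1923, Add(87, Mul(Pow(Add(-3, 6), 2), 70))), Add(Function('m')(-99, 128), Mul(-1, -4693))) = Add(Add(-1923, Add(87, Mul(Pow(Add(-3, 6), 2), 70))), Add(Rational(-329, 200), Mul(-1, -4693))) = Add(Add(-1923, Add(87, Mul(Pow(3, 2), 70))), Add(Rational(-329, 200), 4693)) = Add(Add(-1923, Add(87, Mul(9, 70))), Rational(938271, 200)) = Add(Add(-1923, Add(87, 630)), Rational(938271, 200)) = Add(Add(-1923, 717), Rational(938271, 200)) = Add(-1206, Rational(938271, 200)) = Rational(697071, 200)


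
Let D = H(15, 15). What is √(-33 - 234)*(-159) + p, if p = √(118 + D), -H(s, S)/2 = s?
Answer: 2*√22 - 159*I*√267 ≈ 9.3808 - 2598.1*I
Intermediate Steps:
H(s, S) = -2*s
D = -30 (D = -2*15 = -30)
p = 2*√22 (p = √(118 - 30) = √88 = 2*√22 ≈ 9.3808)
√(-33 - 234)*(-159) + p = √(-33 - 234)*(-159) + 2*√22 = √(-267)*(-159) + 2*√22 = (I*√267)*(-159) + 2*√22 = -159*I*√267 + 2*√22 = 2*√22 - 159*I*√267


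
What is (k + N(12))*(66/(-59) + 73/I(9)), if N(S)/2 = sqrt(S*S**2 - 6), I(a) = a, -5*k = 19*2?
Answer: -141094/2655 + 7426*sqrt(1722)/531 ≈ 527.19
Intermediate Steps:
k = -38/5 (k = -19*2/5 = -1/5*38 = -38/5 ≈ -7.6000)
N(S) = 2*sqrt(-6 + S**3) (N(S) = 2*sqrt(S*S**2 - 6) = 2*sqrt(S**3 - 6) = 2*sqrt(-6 + S**3))
(k + N(12))*(66/(-59) + 73/I(9)) = (-38/5 + 2*sqrt(-6 + 12**3))*(66/(-59) + 73/9) = (-38/5 + 2*sqrt(-6 + 1728))*(66*(-1/59) + 73*(1/9)) = (-38/5 + 2*sqrt(1722))*(-66/59 + 73/9) = (-38/5 + 2*sqrt(1722))*(3713/531) = -141094/2655 + 7426*sqrt(1722)/531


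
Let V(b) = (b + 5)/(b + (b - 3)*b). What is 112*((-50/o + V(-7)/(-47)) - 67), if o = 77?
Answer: -35254160/4653 ≈ -7576.6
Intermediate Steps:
V(b) = (5 + b)/(b + b*(-3 + b)) (V(b) = (5 + b)/(b + (-3 + b)*b) = (5 + b)/(b + b*(-3 + b)))
112*((-50/o + V(-7)/(-47)) - 67) = 112*((-50/77 + ((5 - 7)/((-7)*(-2 - 7)))/(-47)) - 67) = 112*((-50*1/77 - ⅐*(-2)/(-9)*(-1/47)) - 67) = 112*((-50/77 - ⅐*(-⅑)*(-2)*(-1/47)) - 67) = 112*((-50/77 - 2/63*(-1/47)) - 67) = 112*((-50/77 + 2/2961) - 67) = 112*(-21128/32571 - 67) = 112*(-2203385/32571) = -35254160/4653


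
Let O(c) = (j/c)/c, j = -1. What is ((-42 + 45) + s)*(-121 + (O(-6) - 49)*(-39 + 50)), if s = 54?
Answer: -451649/12 ≈ -37637.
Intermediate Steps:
O(c) = -1/c**2 (O(c) = (-1/c)/c = -1/c**2)
((-42 + 45) + s)*(-121 + (O(-6) - 49)*(-39 + 50)) = ((-42 + 45) + 54)*(-121 + (-1/(-6)**2 - 49)*(-39 + 50)) = (3 + 54)*(-121 + (-1*1/36 - 49)*11) = 57*(-121 + (-1/36 - 49)*11) = 57*(-121 - 1765/36*11) = 57*(-121 - 19415/36) = 57*(-23771/36) = -451649/12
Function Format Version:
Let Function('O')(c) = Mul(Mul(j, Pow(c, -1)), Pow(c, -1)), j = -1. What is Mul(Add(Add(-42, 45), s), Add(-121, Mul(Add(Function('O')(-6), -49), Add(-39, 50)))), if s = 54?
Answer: Rational(-451649, 12) ≈ -37637.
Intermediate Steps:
Function('O')(c) = Mul(-1, Pow(c, -2)) (Function('O')(c) = Mul(Mul(-1, Pow(c, -1)), Pow(c, -1)) = Mul(-1, Pow(c, -2)))
Mul(Add(Add(-42, 45), s), Add(-121, Mul(Add(Function('O')(-6), -49), Add(-39, 50)))) = Mul(Add(Add(-42, 45), 54), Add(-121, Mul(Add(Mul(-1, Pow(-6, -2)), -49), Add(-39, 50)))) = Mul(Add(3, 54), Add(-121, Mul(Add(Mul(-1, Rational(1, 36)), -49), 11))) = Mul(57, Add(-121, Mul(Add(Rational(-1, 36), -49), 11))) = Mul(57, Add(-121, Mul(Rational(-1765, 36), 11))) = Mul(57, Add(-121, Rational(-19415, 36))) = Mul(57, Rational(-23771, 36)) = Rational(-451649, 12)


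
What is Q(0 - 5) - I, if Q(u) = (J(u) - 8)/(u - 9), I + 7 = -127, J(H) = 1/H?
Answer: 9421/70 ≈ 134.59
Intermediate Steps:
J(H) = 1/H
I = -134 (I = -7 - 127 = -134)
Q(u) = (-8 + 1/u)/(-9 + u) (Q(u) = (1/u - 8)/(u - 9) = (-8 + 1/u)/(-9 + u))
Q(0 - 5) - I = (1 - 8*(0 - 5))/((0 - 5)*(-9 + (0 - 5))) - 1*(-134) = (1 - 8*(-5))/((-5)*(-9 - 5)) + 134 = -1/5*(1 + 40)/(-14) + 134 = -1/5*(-1/14)*41 + 134 = 41/70 + 134 = 9421/70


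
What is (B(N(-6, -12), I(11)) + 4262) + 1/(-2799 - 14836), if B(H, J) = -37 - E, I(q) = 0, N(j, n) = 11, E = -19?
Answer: 74842939/17635 ≈ 4244.0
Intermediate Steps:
B(H, J) = -18 (B(H, J) = -37 - 1*(-19) = -37 + 19 = -18)
(B(N(-6, -12), I(11)) + 4262) + 1/(-2799 - 14836) = (-18 + 4262) + 1/(-2799 - 14836) = 4244 + 1/(-17635) = 4244 - 1/17635 = 74842939/17635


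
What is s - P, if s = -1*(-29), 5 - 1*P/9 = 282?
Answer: 2522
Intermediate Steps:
P = -2493 (P = 45 - 9*282 = 45 - 2538 = -2493)
s = 29
s - P = 29 - 1*(-2493) = 29 + 2493 = 2522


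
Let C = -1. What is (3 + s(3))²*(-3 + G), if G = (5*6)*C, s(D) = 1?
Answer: -528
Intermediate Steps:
G = -30 (G = (5*6)*(-1) = 30*(-1) = -30)
(3 + s(3))²*(-3 + G) = (3 + 1)²*(-3 - 30) = 4²*(-33) = 16*(-33) = -528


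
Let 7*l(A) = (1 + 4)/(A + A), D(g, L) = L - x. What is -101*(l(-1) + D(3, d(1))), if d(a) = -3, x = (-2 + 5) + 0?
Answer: 8989/14 ≈ 642.07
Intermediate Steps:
x = 3 (x = 3 + 0 = 3)
D(g, L) = -3 + L (D(g, L) = L - 1*3 = L - 3 = -3 + L)
l(A) = 5/(14*A) (l(A) = ((1 + 4)/(A + A))/7 = (5/((2*A)))/7 = (5*(1/(2*A)))/7 = (5/(2*A))/7 = 5/(14*A))
-101*(l(-1) + D(3, d(1))) = -101*((5/14)/(-1) + (-3 - 3)) = -101*((5/14)*(-1) - 6) = -101*(-5/14 - 6) = -101*(-89/14) = 8989/14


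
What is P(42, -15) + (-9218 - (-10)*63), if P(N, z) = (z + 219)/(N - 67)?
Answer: -214904/25 ≈ -8596.2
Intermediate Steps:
P(N, z) = (219 + z)/(-67 + N)
P(42, -15) + (-9218 - (-10)*63) = (219 - 15)/(-67 + 42) + (-9218 - (-10)*63) = 204/(-25) + (-9218 - 1*(-630)) = -1/25*204 + (-9218 + 630) = -204/25 - 8588 = -214904/25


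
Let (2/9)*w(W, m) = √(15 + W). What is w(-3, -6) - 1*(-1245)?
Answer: 1245 + 9*√3 ≈ 1260.6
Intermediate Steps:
w(W, m) = 9*√(15 + W)/2
w(-3, -6) - 1*(-1245) = 9*√(15 - 3)/2 - 1*(-1245) = 9*√12/2 + 1245 = 9*(2*√3)/2 + 1245 = 9*√3 + 1245 = 1245 + 9*√3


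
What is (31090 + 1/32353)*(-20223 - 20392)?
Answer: -40852791524165/32353 ≈ -1.2627e+9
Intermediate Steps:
(31090 + 1/32353)*(-20223 - 20392) = (31090 + 1/32353)*(-40615) = (1005854771/32353)*(-40615) = -40852791524165/32353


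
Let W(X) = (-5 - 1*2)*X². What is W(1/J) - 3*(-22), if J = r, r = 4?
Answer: 1049/16 ≈ 65.563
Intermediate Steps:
J = 4
W(X) = -7*X² (W(X) = (-5 - 2)*X² = -7*X²)
W(1/J) - 3*(-22) = -7*(1/4)² - 3*(-22) = -7*(¼)² + 66 = -7*1/16 + 66 = -7/16 + 66 = 1049/16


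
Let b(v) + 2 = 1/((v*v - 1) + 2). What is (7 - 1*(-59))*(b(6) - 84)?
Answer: -209946/37 ≈ -5674.2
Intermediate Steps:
b(v) = -2 + 1/(1 + v²) (b(v) = -2 + 1/((v*v - 1) + 2) = -2 + 1/((v² - 1) + 2) = -2 + 1/((-1 + v²) + 2) = -2 + 1/(1 + v²))
(7 - 1*(-59))*(b(6) - 84) = (7 - 1*(-59))*((-1 - 2*6²)/(1 + 6²) - 84) = (7 + 59)*((-1 - 2*36)/(1 + 36) - 84) = 66*((-1 - 72)/37 - 84) = 66*((1/37)*(-73) - 84) = 66*(-73/37 - 84) = 66*(-3181/37) = -209946/37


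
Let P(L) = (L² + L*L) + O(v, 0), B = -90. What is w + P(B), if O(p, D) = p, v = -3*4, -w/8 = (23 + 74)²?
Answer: -59084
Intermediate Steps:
w = -75272 (w = -8*(23 + 74)² = -8*97² = -8*9409 = -75272)
v = -12
P(L) = -12 + 2*L² (P(L) = (L² + L*L) - 12 = (L² + L²) - 12 = 2*L² - 12 = -12 + 2*L²)
w + P(B) = -75272 + (-12 + 2*(-90)²) = -75272 + (-12 + 2*8100) = -75272 + (-12 + 16200) = -75272 + 16188 = -59084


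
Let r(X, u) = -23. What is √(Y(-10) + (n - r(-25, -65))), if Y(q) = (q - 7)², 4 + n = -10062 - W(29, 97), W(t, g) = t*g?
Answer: I*√12567 ≈ 112.1*I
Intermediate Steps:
W(t, g) = g*t
n = -12879 (n = -4 + (-10062 - 97*29) = -4 + (-10062 - 1*2813) = -4 + (-10062 - 2813) = -4 - 12875 = -12879)
Y(q) = (-7 + q)²
√(Y(-10) + (n - r(-25, -65))) = √((-7 - 10)² + (-12879 - 1*(-23))) = √((-17)² + (-12879 + 23)) = √(289 - 12856) = √(-12567) = I*√12567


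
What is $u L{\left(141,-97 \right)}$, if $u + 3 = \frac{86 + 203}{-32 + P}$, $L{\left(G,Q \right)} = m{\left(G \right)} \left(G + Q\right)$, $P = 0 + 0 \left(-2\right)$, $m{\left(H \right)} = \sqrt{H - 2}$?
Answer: $- \frac{4235 \sqrt{139}}{8} \approx -6241.2$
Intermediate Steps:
$m{\left(H \right)} = \sqrt{-2 + H}$
$P = 0$ ($P = 0 + 0 = 0$)
$L{\left(G,Q \right)} = \sqrt{-2 + G} \left(G + Q\right)$
$u = - \frac{385}{32}$ ($u = -3 + \frac{86 + 203}{-32 + 0} = -3 + \frac{289}{-32} = -3 + 289 \left(- \frac{1}{32}\right) = -3 - \frac{289}{32} = - \frac{385}{32} \approx -12.031$)
$u L{\left(141,-97 \right)} = - \frac{385 \sqrt{-2 + 141} \left(141 - 97\right)}{32} = - \frac{385 \sqrt{139} \cdot 44}{32} = - \frac{385 \cdot 44 \sqrt{139}}{32} = - \frac{4235 \sqrt{139}}{8}$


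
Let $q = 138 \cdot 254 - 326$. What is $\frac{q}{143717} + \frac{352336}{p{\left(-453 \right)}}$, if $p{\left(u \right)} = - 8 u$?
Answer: $\frac{6345314992}{65103801} \approx 97.465$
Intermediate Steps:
$q = 34726$ ($q = 35052 - 326 = 34726$)
$\frac{q}{143717} + \frac{352336}{p{\left(-453 \right)}} = \frac{34726}{143717} + \frac{352336}{\left(-8\right) \left(-453\right)} = 34726 \cdot \frac{1}{143717} + \frac{352336}{3624} = \frac{34726}{143717} + 352336 \cdot \frac{1}{3624} = \frac{34726}{143717} + \frac{44042}{453} = \frac{6345314992}{65103801}$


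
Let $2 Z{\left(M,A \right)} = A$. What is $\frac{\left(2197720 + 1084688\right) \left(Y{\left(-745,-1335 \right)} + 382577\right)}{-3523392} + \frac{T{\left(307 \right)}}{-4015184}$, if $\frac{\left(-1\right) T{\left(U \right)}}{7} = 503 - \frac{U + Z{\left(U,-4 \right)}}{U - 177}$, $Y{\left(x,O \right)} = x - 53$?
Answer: $- \frac{227122894377489265}{638582893728} \approx -3.5567 \cdot 10^{5}$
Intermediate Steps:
$Y{\left(x,O \right)} = -53 + x$ ($Y{\left(x,O \right)} = x - 53 = -53 + x$)
$Z{\left(M,A \right)} = \frac{A}{2}$
$T{\left(U \right)} = -3521 + \frac{7 \left(-2 + U\right)}{-177 + U}$ ($T{\left(U \right)} = - 7 \left(503 - \frac{U + \frac{1}{2} \left(-4\right)}{U - 177}\right) = - 7 \left(503 - \frac{U - 2}{-177 + U}\right) = - 7 \left(503 - \frac{-2 + U}{-177 + U}\right) = -3521 + \frac{7 \left(-2 + U\right)}{-177 + U}$)
$\frac{\left(2197720 + 1084688\right) \left(Y{\left(-745,-1335 \right)} + 382577\right)}{-3523392} + \frac{T{\left(307 \right)}}{-4015184} = \frac{\left(2197720 + 1084688\right) \left(\left(-53 - 745\right) + 382577\right)}{-3523392} + \frac{7 \frac{1}{-177 + 307} \left(89029 - 154114\right)}{-4015184} = 3282408 \left(-798 + 382577\right) \left(- \frac{1}{3523392}\right) + \frac{7 \left(89029 - 154114\right)}{130} \left(- \frac{1}{4015184}\right) = 3282408 \cdot 381779 \left(- \frac{1}{3523392}\right) + 7 \cdot \frac{1}{130} \left(-65085\right) \left(- \frac{1}{4015184}\right) = 1253154443832 \left(- \frac{1}{3523392}\right) - - \frac{91119}{104394784} = - \frac{17404922831}{48936} + \frac{91119}{104394784} = - \frac{227122894377489265}{638582893728}$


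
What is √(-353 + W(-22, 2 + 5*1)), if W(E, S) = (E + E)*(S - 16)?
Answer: √43 ≈ 6.5574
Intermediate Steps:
W(E, S) = 2*E*(-16 + S) (W(E, S) = (2*E)*(-16 + S) = 2*E*(-16 + S))
√(-353 + W(-22, 2 + 5*1)) = √(-353 + 2*(-22)*(-16 + (2 + 5*1))) = √(-353 + 2*(-22)*(-16 + (2 + 5))) = √(-353 + 2*(-22)*(-16 + 7)) = √(-353 + 2*(-22)*(-9)) = √(-353 + 396) = √43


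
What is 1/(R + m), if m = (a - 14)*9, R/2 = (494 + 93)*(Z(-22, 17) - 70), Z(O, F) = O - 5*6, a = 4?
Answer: -1/143318 ≈ -6.9775e-6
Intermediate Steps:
Z(O, F) = -30 + O (Z(O, F) = O - 30 = -30 + O)
R = -143228 (R = 2*((494 + 93)*((-30 - 22) - 70)) = 2*(587*(-52 - 70)) = 2*(587*(-122)) = 2*(-71614) = -143228)
m = -90 (m = (4 - 14)*9 = -10*9 = -90)
1/(R + m) = 1/(-143228 - 90) = 1/(-143318) = -1/143318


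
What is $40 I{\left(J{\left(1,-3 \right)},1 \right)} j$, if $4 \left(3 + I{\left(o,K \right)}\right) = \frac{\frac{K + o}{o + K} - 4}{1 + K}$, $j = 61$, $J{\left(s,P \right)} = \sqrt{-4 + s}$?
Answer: $-8235$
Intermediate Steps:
$I{\left(o,K \right)} = -3 - \frac{3}{4 \left(1 + K\right)}$ ($I{\left(o,K \right)} = -3 + \frac{\left(\frac{K + o}{o + K} - 4\right) \frac{1}{1 + K}}{4} = -3 + \frac{\left(\frac{K + o}{K + o} - 4\right) \frac{1}{1 + K}}{4} = -3 + \frac{\left(1 - 4\right) \frac{1}{1 + K}}{4} = -3 + \frac{\left(-3\right) \frac{1}{1 + K}}{4} = -3 - \frac{3}{4 \left(1 + K\right)}$)
$40 I{\left(J{\left(1,-3 \right)},1 \right)} j = 40 \frac{3 \left(-5 - 4\right)}{4 \left(1 + 1\right)} 61 = 40 \frac{3 \left(-5 - 4\right)}{4 \cdot 2} \cdot 61 = 40 \cdot \frac{3}{4} \cdot \frac{1}{2} \left(-9\right) 61 = 40 \left(- \frac{27}{8}\right) 61 = \left(-135\right) 61 = -8235$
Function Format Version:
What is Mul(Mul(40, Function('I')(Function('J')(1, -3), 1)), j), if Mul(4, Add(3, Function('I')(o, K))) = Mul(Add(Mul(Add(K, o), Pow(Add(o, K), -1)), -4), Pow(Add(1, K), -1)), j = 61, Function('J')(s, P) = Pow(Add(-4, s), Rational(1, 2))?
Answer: -8235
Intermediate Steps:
Function('I')(o, K) = Add(-3, Mul(Rational(-3, 4), Pow(Add(1, K), -1))) (Function('I')(o, K) = Add(-3, Mul(Rational(1, 4), Mul(Add(Mul(Add(K, o), Pow(Add(o, K), -1)), -4), Pow(Add(1, K), -1)))) = Add(-3, Mul(Rational(1, 4), Mul(Add(Mul(Add(K, o), Pow(Add(K, o), -1)), -4), Pow(Add(1, K), -1)))) = Add(-3, Mul(Rational(1, 4), Mul(Add(1, -4), Pow(Add(1, K), -1)))) = Add(-3, Mul(Rational(1, 4), Mul(-3, Pow(Add(1, K), -1)))) = Add(-3, Mul(Rational(-3, 4), Pow(Add(1, K), -1))))
Mul(Mul(40, Function('I')(Function('J')(1, -3), 1)), j) = Mul(Mul(40, Mul(Rational(3, 4), Pow(Add(1, 1), -1), Add(-5, Mul(-4, 1)))), 61) = Mul(Mul(40, Mul(Rational(3, 4), Pow(2, -1), Add(-5, -4))), 61) = Mul(Mul(40, Mul(Rational(3, 4), Rational(1, 2), -9)), 61) = Mul(Mul(40, Rational(-27, 8)), 61) = Mul(-135, 61) = -8235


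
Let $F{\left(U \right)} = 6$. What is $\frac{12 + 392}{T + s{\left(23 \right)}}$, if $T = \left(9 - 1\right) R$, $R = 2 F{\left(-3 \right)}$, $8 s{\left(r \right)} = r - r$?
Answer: $\frac{101}{24} \approx 4.2083$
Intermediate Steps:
$s{\left(r \right)} = 0$ ($s{\left(r \right)} = \frac{r - r}{8} = \frac{1}{8} \cdot 0 = 0$)
$R = 12$ ($R = 2 \cdot 6 = 12$)
$T = 96$ ($T = \left(9 - 1\right) 12 = 8 \cdot 12 = 96$)
$\frac{12 + 392}{T + s{\left(23 \right)}} = \frac{12 + 392}{96 + 0} = \frac{404}{96} = 404 \cdot \frac{1}{96} = \frac{101}{24}$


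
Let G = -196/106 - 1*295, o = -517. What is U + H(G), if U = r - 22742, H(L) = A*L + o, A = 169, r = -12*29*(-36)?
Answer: -3227620/53 ≈ -60899.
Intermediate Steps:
r = 12528 (r = -348*(-36) = 12528)
G = -15733/53 (G = -196*1/106 - 295 = -98/53 - 295 = -15733/53 ≈ -296.85)
H(L) = -517 + 169*L (H(L) = 169*L - 517 = -517 + 169*L)
U = -10214 (U = 12528 - 22742 = -10214)
U + H(G) = -10214 + (-517 + 169*(-15733/53)) = -10214 + (-517 - 2658877/53) = -10214 - 2686278/53 = -3227620/53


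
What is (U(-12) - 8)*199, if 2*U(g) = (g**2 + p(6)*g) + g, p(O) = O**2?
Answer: -31442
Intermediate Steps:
U(g) = g**2/2 + 37*g/2 (U(g) = ((g**2 + 6**2*g) + g)/2 = ((g**2 + 36*g) + g)/2 = (g**2 + 37*g)/2 = g**2/2 + 37*g/2)
(U(-12) - 8)*199 = ((1/2)*(-12)*(37 - 12) - 8)*199 = ((1/2)*(-12)*25 - 8)*199 = (-150 - 8)*199 = -158*199 = -31442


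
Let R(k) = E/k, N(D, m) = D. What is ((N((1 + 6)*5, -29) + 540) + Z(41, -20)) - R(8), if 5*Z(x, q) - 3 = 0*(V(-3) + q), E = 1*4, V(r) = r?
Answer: 5751/10 ≈ 575.10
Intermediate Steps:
E = 4
R(k) = 4/k
Z(x, q) = 3/5 (Z(x, q) = 3/5 + (0*(-3 + q))/5 = 3/5 + (1/5)*0 = 3/5 + 0 = 3/5)
((N((1 + 6)*5, -29) + 540) + Z(41, -20)) - R(8) = (((1 + 6)*5 + 540) + 3/5) - 4/8 = ((7*5 + 540) + 3/5) - 4/8 = ((35 + 540) + 3/5) - 1*1/2 = (575 + 3/5) - 1/2 = 2878/5 - 1/2 = 5751/10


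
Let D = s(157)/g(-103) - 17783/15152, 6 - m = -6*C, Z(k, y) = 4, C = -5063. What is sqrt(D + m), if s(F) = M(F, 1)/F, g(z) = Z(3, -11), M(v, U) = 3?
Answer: 5*I*sqrt(429703945619401)/594716 ≈ 174.28*I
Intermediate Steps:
g(z) = 4
s(F) = 3/F
m = -30372 (m = 6 - (-6)*(-5063) = 6 - 1*30378 = 6 - 30378 = -30372)
D = -2780567/2378864 (D = (3/157)/4 - 17783/15152 = (3*(1/157))*(1/4) - 17783*1/15152 = (3/157)*(1/4) - 17783/15152 = 3/628 - 17783/15152 = -2780567/2378864 ≈ -1.1689)
sqrt(D + m) = sqrt(-2780567/2378864 - 30372) = sqrt(-72253637975/2378864) = 5*I*sqrt(429703945619401)/594716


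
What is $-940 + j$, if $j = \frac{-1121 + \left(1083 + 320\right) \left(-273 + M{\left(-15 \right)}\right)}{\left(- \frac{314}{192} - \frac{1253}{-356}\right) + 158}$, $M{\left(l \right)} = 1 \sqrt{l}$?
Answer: $- \frac{4566180100}{1366051} + \frac{11987232 i \sqrt{15}}{1366051} \approx -3342.6 + 33.986 i$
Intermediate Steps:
$M{\left(l \right)} = \sqrt{l}$
$j = - \frac{3282092160}{1366051} + \frac{11987232 i \sqrt{15}}{1366051}$ ($j = \frac{-1121 + \left(1083 + 320\right) \left(-273 + \sqrt{-15}\right)}{\left(- \frac{314}{192} - \frac{1253}{-356}\right) + 158} = \frac{-1121 + 1403 \left(-273 + i \sqrt{15}\right)}{\left(\left(-314\right) \frac{1}{192} - - \frac{1253}{356}\right) + 158} = \frac{-1121 - \left(383019 - 1403 i \sqrt{15}\right)}{\left(- \frac{157}{96} + \frac{1253}{356}\right) + 158} = \frac{-384140 + 1403 i \sqrt{15}}{\frac{16099}{8544} + 158} = \frac{-384140 + 1403 i \sqrt{15}}{\frac{1366051}{8544}} = \left(-384140 + 1403 i \sqrt{15}\right) \frac{8544}{1366051} = - \frac{3282092160}{1366051} + \frac{11987232 i \sqrt{15}}{1366051} \approx -2402.6 + 33.986 i$)
$-940 + j = -940 - \left(\frac{3282092160}{1366051} - \frac{11987232 i \sqrt{15}}{1366051}\right) = - \frac{4566180100}{1366051} + \frac{11987232 i \sqrt{15}}{1366051}$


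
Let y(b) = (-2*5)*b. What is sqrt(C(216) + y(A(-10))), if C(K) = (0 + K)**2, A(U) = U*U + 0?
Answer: 2*sqrt(11414) ≈ 213.67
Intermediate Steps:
A(U) = U**2 (A(U) = U**2 + 0 = U**2)
y(b) = -10*b
C(K) = K**2
sqrt(C(216) + y(A(-10))) = sqrt(216**2 - 10*(-10)**2) = sqrt(46656 - 10*100) = sqrt(46656 - 1000) = sqrt(45656) = 2*sqrt(11414)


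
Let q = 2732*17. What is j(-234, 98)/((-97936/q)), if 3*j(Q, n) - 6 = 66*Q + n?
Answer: 44528185/18363 ≈ 2424.9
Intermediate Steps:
j(Q, n) = 2 + 22*Q + n/3 (j(Q, n) = 2 + (66*Q + n)/3 = 2 + (n + 66*Q)/3 = 2 + (22*Q + n/3) = 2 + 22*Q + n/3)
q = 46444
j(-234, 98)/((-97936/q)) = (2 + 22*(-234) + (1/3)*98)/((-97936/46444)) = (2 - 5148 + 98/3)/((-97936*1/46444)) = -15340/(3*(-24484/11611)) = -15340/3*(-11611/24484) = 44528185/18363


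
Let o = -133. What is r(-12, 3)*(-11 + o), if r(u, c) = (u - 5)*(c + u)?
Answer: -22032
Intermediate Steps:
r(u, c) = (-5 + u)*(c + u)
r(-12, 3)*(-11 + o) = ((-12)² - 5*3 - 5*(-12) + 3*(-12))*(-11 - 133) = (144 - 15 + 60 - 36)*(-144) = 153*(-144) = -22032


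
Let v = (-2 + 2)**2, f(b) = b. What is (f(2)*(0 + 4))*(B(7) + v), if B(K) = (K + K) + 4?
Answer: 144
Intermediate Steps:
B(K) = 4 + 2*K (B(K) = 2*K + 4 = 4 + 2*K)
v = 0 (v = 0**2 = 0)
(f(2)*(0 + 4))*(B(7) + v) = (2*(0 + 4))*((4 + 2*7) + 0) = (2*4)*((4 + 14) + 0) = 8*(18 + 0) = 8*18 = 144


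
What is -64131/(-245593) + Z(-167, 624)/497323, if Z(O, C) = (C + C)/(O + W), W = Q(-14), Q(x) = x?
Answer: 5772475157589/22107167604559 ≈ 0.26111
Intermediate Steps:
W = -14
Z(O, C) = 2*C/(-14 + O) (Z(O, C) = (C + C)/(O - 14) = (2*C)/(-14 + O) = 2*C/(-14 + O))
-64131/(-245593) + Z(-167, 624)/497323 = -64131/(-245593) + (2*624/(-14 - 167))/497323 = -64131*(-1/245593) + (2*624/(-181))*(1/497323) = 64131/245593 + (2*624*(-1/181))*(1/497323) = 64131/245593 - 1248/181*1/497323 = 64131/245593 - 1248/90015463 = 5772475157589/22107167604559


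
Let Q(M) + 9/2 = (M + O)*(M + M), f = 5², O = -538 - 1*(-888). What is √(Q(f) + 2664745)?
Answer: √10733962/2 ≈ 1638.1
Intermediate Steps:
O = 350 (O = -538 + 888 = 350)
f = 25
Q(M) = -9/2 + 2*M*(350 + M) (Q(M) = -9/2 + (M + 350)*(M + M) = -9/2 + (350 + M)*(2*M) = -9/2 + 2*M*(350 + M))
√(Q(f) + 2664745) = √((-9/2 + 2*25² + 700*25) + 2664745) = √((-9/2 + 2*625 + 17500) + 2664745) = √((-9/2 + 1250 + 17500) + 2664745) = √(37491/2 + 2664745) = √(5366981/2) = √10733962/2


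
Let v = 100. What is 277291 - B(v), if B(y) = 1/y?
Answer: 27729099/100 ≈ 2.7729e+5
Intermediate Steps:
277291 - B(v) = 277291 - 1/100 = 27729099/100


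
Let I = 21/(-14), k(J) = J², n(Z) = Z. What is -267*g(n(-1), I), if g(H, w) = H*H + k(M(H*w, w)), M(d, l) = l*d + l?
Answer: -64347/16 ≈ -4021.7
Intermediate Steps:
M(d, l) = l + d*l (M(d, l) = d*l + l = l + d*l)
I = -3/2 (I = 21*(-1/14) = -3/2 ≈ -1.5000)
g(H, w) = H² + w²*(1 + H*w)² (g(H, w) = H*H + (w*(1 + H*w))² = H² + w²*(1 + H*w)²)
-267*g(n(-1), I) = -267*((-1)² + (-3/2)²*(1 - 1*(-3/2))²) = -267*(1 + 9*(1 + 3/2)²/4) = -267*(1 + 9*(5/2)²/4) = -267*(1 + (9/4)*(25/4)) = -267*(1 + 225/16) = -267*241/16 = -64347/16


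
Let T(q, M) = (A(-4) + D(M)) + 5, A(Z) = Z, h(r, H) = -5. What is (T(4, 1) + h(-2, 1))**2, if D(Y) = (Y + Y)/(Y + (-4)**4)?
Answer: 1052676/66049 ≈ 15.938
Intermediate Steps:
D(Y) = 2*Y/(256 + Y) (D(Y) = (2*Y)/(Y + 256) = (2*Y)/(256 + Y) = 2*Y/(256 + Y))
T(q, M) = 1 + 2*M/(256 + M) (T(q, M) = (-4 + 2*M/(256 + M)) + 5 = 1 + 2*M/(256 + M))
(T(4, 1) + h(-2, 1))**2 = ((256 + 3*1)/(256 + 1) - 5)**2 = ((256 + 3)/257 - 5)**2 = ((1/257)*259 - 5)**2 = (259/257 - 5)**2 = (-1026/257)**2 = 1052676/66049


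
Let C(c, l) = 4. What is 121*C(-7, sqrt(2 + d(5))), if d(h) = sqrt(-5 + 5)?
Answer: 484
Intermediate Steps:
d(h) = 0 (d(h) = sqrt(0) = 0)
121*C(-7, sqrt(2 + d(5))) = 121*4 = 484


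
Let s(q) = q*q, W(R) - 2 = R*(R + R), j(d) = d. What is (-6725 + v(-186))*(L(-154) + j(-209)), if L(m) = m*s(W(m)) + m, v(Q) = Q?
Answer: 2394644852693357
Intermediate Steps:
W(R) = 2 + 2*R² (W(R) = 2 + R*(R + R) = 2 + R*(2*R) = 2 + 2*R²)
s(q) = q²
L(m) = m + m*(2 + 2*m²)² (L(m) = m*(2 + 2*m²)² + m = m + m*(2 + 2*m²)²)
(-6725 + v(-186))*(L(-154) + j(-209)) = (-6725 - 186)*(-154*(1 + 4*(1 + (-154)²)²) - 209) = -6911*(-154*(1 + 4*(1 + 23716)²) - 209) = -6911*(-154*(1 + 4*23717²) - 209) = -6911*(-154*(1 + 4*562496089) - 209) = -6911*(-154*(1 + 2249984356) - 209) = -6911*(-154*2249984357 - 209) = -6911*(-346497590978 - 209) = -6911*(-346497591187) = 2394644852693357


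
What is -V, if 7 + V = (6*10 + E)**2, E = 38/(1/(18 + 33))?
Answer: -3991997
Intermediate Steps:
E = 1938 (E = 38/(1/51) = 38*51 = 1938)
V = 3991997 (V = -7 + (6*10 + 1938)**2 = -7 + (60 + 1938)**2 = -7 + 1998**2 = -7 + 3992004 = 3991997)
-V = -1*3991997 = -3991997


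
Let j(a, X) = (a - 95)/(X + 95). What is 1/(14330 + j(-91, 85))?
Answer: 30/429869 ≈ 6.9789e-5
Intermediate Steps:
j(a, X) = (-95 + a)/(95 + X)
1/(14330 + j(-91, 85)) = 1/(14330 + (-95 - 91)/(95 + 85)) = 1/(14330 - 186/180) = 1/(14330 + (1/180)*(-186)) = 1/(14330 - 31/30) = 1/(429869/30) = 30/429869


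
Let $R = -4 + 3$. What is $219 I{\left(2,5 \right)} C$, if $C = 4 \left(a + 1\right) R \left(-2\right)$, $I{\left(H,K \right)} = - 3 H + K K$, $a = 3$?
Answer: $133152$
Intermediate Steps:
$R = -1$
$I{\left(H,K \right)} = K^{2} - 3 H$ ($I{\left(H,K \right)} = - 3 H + K^{2} = K^{2} - 3 H$)
$C = 32$ ($C = 4 \left(3 + 1\right) \left(-1\right) \left(-2\right) = 4 \cdot 4 \left(-1\right) \left(-2\right) = 16 \left(-1\right) \left(-2\right) = \left(-16\right) \left(-2\right) = 32$)
$219 I{\left(2,5 \right)} C = 219 \left(5^{2} - 6\right) 32 = 219 \left(25 - 6\right) 32 = 219 \cdot 19 \cdot 32 = 219 \cdot 608 = 133152$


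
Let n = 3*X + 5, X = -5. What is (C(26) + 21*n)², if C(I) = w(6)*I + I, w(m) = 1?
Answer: 24964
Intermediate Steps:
n = -10 (n = 3*(-5) + 5 = -15 + 5 = -10)
C(I) = 2*I (C(I) = 1*I + I = I + I = 2*I)
(C(26) + 21*n)² = (2*26 + 21*(-10))² = (52 - 210)² = (-158)² = 24964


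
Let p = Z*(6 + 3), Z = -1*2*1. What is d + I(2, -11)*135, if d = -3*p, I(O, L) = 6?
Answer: 864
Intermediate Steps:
Z = -2 (Z = -2*1 = -2)
p = -18 (p = -2*(6 + 3) = -2*9 = -18)
d = 54 (d = -3*(-18) = 54)
d + I(2, -11)*135 = 54 + 6*135 = 54 + 810 = 864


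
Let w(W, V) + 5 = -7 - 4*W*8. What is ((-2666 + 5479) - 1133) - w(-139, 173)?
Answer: -2756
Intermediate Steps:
w(W, V) = -12 - 32*W (w(W, V) = -5 + (-7 - 4*W*8) = -5 + (-7 - 32*W) = -12 - 32*W)
((-2666 + 5479) - 1133) - w(-139, 173) = ((-2666 + 5479) - 1133) - (-12 - 32*(-139)) = (2813 - 1133) - (-12 + 4448) = 1680 - 1*4436 = 1680 - 4436 = -2756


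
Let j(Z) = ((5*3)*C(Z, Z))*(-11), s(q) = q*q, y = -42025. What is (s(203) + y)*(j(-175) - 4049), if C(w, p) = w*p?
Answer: 4126653984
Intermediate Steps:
C(w, p) = p*w
s(q) = q²
j(Z) = -165*Z² (j(Z) = ((5*3)*(Z*Z))*(-11) = (15*Z²)*(-11) = -165*Z²)
(s(203) + y)*(j(-175) - 4049) = (203² - 42025)*(-165*(-175)² - 4049) = (41209 - 42025)*(-165*30625 - 4049) = -816*(-5053125 - 4049) = -816*(-5057174) = 4126653984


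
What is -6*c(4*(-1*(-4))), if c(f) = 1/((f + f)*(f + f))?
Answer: -3/512 ≈ -0.0058594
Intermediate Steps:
c(f) = 1/(4*f**2) (c(f) = 1/((2*f)*(2*f)) = 1/(4*f**2))
-6*c(4*(-1*(-4))) = -3/(2*(4*(-1*(-4)))**2) = -3/(2*(4*4)**2) = -3/(2*16**2) = -3/(2*256) = -6*1/1024 = -3/512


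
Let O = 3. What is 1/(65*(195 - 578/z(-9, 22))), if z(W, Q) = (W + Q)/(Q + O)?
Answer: -1/59575 ≈ -1.6786e-5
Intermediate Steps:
z(W, Q) = (Q + W)/(3 + Q) (z(W, Q) = (W + Q)/(Q + 3) = (Q + W)/(3 + Q))
1/(65*(195 - 578/z(-9, 22))) = 1/(65*(195 - 578*(3 + 22)/(22 - 9))) = 1/(65*(195 - 578/(13/25))) = 1/(65*(195 - 578/((1/25)*13))) = 1/(65*(195 - 578/13/25)) = 1/(65*(195 - 578*25/13)) = 1/(65*(195 - 14450/13)) = 1/(65*(-11915/13)) = 1/(-59575) = -1/59575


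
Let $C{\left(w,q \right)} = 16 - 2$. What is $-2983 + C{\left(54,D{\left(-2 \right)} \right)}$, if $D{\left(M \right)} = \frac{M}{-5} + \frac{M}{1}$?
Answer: $-2969$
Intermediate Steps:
$D{\left(M \right)} = \frac{4 M}{5}$ ($D{\left(M \right)} = M \left(- \frac{1}{5}\right) + M 1 = - \frac{M}{5} + M = \frac{4 M}{5}$)
$C{\left(w,q \right)} = 14$ ($C{\left(w,q \right)} = 16 - 2 = 14$)
$-2983 + C{\left(54,D{\left(-2 \right)} \right)} = -2983 + 14 = -2969$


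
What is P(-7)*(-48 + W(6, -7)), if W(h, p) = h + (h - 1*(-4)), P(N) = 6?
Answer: -192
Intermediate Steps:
W(h, p) = 4 + 2*h (W(h, p) = h + (h + 4) = h + (4 + h) = 4 + 2*h)
P(-7)*(-48 + W(6, -7)) = 6*(-48 + (4 + 2*6)) = 6*(-48 + (4 + 12)) = 6*(-48 + 16) = 6*(-32) = -192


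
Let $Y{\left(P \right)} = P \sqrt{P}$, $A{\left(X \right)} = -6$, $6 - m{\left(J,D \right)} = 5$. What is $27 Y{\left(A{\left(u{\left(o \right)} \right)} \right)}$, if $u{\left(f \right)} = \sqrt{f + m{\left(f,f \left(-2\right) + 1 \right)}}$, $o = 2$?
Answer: $- 162 i \sqrt{6} \approx - 396.82 i$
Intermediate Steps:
$m{\left(J,D \right)} = 1$ ($m{\left(J,D \right)} = 6 - 5 = 1$)
$u{\left(f \right)} = \sqrt{1 + f}$ ($u{\left(f \right)} = \sqrt{f + 1} = \sqrt{1 + f}$)
$Y{\left(P \right)} = P^{\frac{3}{2}}$
$27 Y{\left(A{\left(u{\left(o \right)} \right)} \right)} = 27 \left(-6\right)^{\frac{3}{2}} = 27 \left(- 6 i \sqrt{6}\right) = - 162 i \sqrt{6}$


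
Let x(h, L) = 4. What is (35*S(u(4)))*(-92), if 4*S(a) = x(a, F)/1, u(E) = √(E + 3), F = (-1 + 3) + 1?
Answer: -3220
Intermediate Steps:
F = 3 (F = 2 + 1 = 3)
u(E) = √(3 + E)
S(a) = 1 (S(a) = (4/1)/4 = (4*1)/4 = (¼)*4 = 1)
(35*S(u(4)))*(-92) = (35*1)*(-92) = 35*(-92) = -3220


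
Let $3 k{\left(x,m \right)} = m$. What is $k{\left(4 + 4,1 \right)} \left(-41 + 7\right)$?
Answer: $- \frac{34}{3} \approx -11.333$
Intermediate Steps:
$k{\left(x,m \right)} = \frac{m}{3}$
$k{\left(4 + 4,1 \right)} \left(-41 + 7\right) = \frac{1}{3} \cdot 1 \left(-41 + 7\right) = \frac{1}{3} \left(-34\right) = - \frac{34}{3}$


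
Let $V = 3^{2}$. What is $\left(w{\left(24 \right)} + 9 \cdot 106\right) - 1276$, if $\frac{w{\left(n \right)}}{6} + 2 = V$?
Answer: $-280$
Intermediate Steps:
$V = 9$
$w{\left(n \right)} = 42$ ($w{\left(n \right)} = -12 + 6 \cdot 9 = -12 + 54 = 42$)
$\left(w{\left(24 \right)} + 9 \cdot 106\right) - 1276 = \left(42 + 9 \cdot 106\right) - 1276 = \left(42 + 954\right) - 1276 = 996 - 1276 = -280$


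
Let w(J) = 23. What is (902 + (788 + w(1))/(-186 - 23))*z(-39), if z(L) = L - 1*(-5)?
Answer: -6382038/209 ≈ -30536.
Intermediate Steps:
z(L) = 5 + L (z(L) = L + 5 = 5 + L)
(902 + (788 + w(1))/(-186 - 23))*z(-39) = (902 + (788 + 23)/(-186 - 23))*(5 - 39) = (902 + 811/(-209))*(-34) = (902 + 811*(-1/209))*(-34) = (902 - 811/209)*(-34) = (187707/209)*(-34) = -6382038/209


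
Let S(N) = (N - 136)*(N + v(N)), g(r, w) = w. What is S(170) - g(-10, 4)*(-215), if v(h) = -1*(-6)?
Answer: 6844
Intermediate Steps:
v(h) = 6
S(N) = (-136 + N)*(6 + N) (S(N) = (N - 136)*(N + 6) = (-136 + N)*(6 + N))
S(170) - g(-10, 4)*(-215) = (-816 + 170² - 130*170) - 4*(-215) = (-816 + 28900 - 22100) - 1*(-860) = 5984 + 860 = 6844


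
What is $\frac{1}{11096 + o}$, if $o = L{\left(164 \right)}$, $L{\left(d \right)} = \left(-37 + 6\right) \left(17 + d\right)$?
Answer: $\frac{1}{5485} \approx 0.00018232$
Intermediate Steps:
$L{\left(d \right)} = -527 - 31 d$ ($L{\left(d \right)} = - 31 \left(17 + d\right) = -527 - 31 d$)
$o = -5611$ ($o = -527 - 5084 = -5611$)
$\frac{1}{11096 + o} = \frac{1}{11096 - 5611} = \frac{1}{5485}$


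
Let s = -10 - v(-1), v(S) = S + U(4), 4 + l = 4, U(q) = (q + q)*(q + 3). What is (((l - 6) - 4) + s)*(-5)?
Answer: 375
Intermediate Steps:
U(q) = 2*q*(3 + q) (U(q) = (2*q)*(3 + q) = 2*q*(3 + q))
l = 0 (l = -4 + 4 = 0)
v(S) = 56 + S (v(S) = S + 2*4*(3 + 4) = S + 2*4*7 = S + 56 = 56 + S)
s = -65 (s = -10 - (56 - 1) = -10 - 1*55 = -10 - 55 = -65)
(((l - 6) - 4) + s)*(-5) = (((0 - 6) - 4) - 65)*(-5) = ((-6 - 4) - 65)*(-5) = (-10 - 65)*(-5) = -75*(-5) = 375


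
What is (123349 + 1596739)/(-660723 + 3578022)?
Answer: 1720088/2917299 ≈ 0.58962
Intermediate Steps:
(123349 + 1596739)/(-660723 + 3578022) = 1720088/2917299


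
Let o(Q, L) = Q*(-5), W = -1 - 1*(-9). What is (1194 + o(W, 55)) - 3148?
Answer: -1994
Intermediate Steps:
W = 8 (W = -1 + 9 = 8)
o(Q, L) = -5*Q
(1194 + o(W, 55)) - 3148 = (1194 - 5*8) - 3148 = (1194 - 40) - 3148 = 1154 - 3148 = -1994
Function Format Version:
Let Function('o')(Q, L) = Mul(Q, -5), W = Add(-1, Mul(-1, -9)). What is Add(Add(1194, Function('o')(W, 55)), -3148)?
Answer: -1994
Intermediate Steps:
W = 8 (W = Add(-1, 9) = 8)
Function('o')(Q, L) = Mul(-5, Q)
Add(Add(1194, Function('o')(W, 55)), -3148) = Add(Add(1194, Mul(-5, 8)), -3148) = Add(Add(1194, -40), -3148) = Add(1154, -3148) = -1994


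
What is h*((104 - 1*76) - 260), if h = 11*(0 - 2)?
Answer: 5104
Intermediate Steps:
h = -22 (h = 11*(-2) = -22)
h*((104 - 1*76) - 260) = -22*((104 - 1*76) - 260) = -22*((104 - 76) - 260) = -22*(28 - 260) = -22*(-232) = 5104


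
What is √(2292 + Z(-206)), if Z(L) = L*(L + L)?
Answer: 2*√21791 ≈ 295.24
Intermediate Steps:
Z(L) = 2*L² (Z(L) = L*(2*L) = 2*L²)
√(2292 + Z(-206)) = √(2292 + 2*(-206)²) = √(2292 + 2*42436) = √(2292 + 84872) = √87164 = 2*√21791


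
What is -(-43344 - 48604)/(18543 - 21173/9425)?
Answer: 433304950/87373301 ≈ 4.9592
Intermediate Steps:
-(-43344 - 48604)/(18543 - 21173/9425) = -(-91948)/(18543 - 21173*1/9425) = -(-91948)/(18543 - 21173/9425) = -(-91948)/174746602/9425 = -(-91948)*9425/174746602 = -1*(-433304950/87373301) = 433304950/87373301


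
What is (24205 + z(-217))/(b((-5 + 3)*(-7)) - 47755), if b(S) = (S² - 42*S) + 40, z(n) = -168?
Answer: -24037/48107 ≈ -0.49966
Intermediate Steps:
b(S) = 40 + S² - 42*S
(24205 + z(-217))/(b((-5 + 3)*(-7)) - 47755) = (24205 - 168)/((40 + ((-5 + 3)*(-7))² - 42*(-5 + 3)*(-7)) - 47755) = 24037/((40 + (-2*(-7))² - (-84)*(-7)) - 47755) = 24037/((40 + 14² - 42*14) - 47755) = 24037/((40 + 196 - 588) - 47755) = 24037/(-352 - 47755) = 24037/(-48107) = 24037*(-1/48107) = -24037/48107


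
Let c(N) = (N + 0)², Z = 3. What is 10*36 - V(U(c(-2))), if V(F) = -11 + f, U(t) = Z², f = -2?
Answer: 373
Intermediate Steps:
c(N) = N²
U(t) = 9 (U(t) = 3² = 9)
V(F) = -13 (V(F) = -11 - 2 = -13)
10*36 - V(U(c(-2))) = 10*36 - 1*(-13) = 360 + 13 = 373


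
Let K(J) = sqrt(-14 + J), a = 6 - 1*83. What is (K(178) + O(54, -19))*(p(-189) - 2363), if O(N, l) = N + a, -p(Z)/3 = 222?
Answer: 69667 - 6058*sqrt(41) ≈ 30877.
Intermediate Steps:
a = -77 (a = 6 - 83 = -77)
p(Z) = -666 (p(Z) = -3*222 = -666)
O(N, l) = -77 + N (O(N, l) = N - 77 = -77 + N)
(K(178) + O(54, -19))*(p(-189) - 2363) = (sqrt(-14 + 178) + (-77 + 54))*(-666 - 2363) = (sqrt(164) - 23)*(-3029) = (2*sqrt(41) - 23)*(-3029) = (-23 + 2*sqrt(41))*(-3029) = 69667 - 6058*sqrt(41)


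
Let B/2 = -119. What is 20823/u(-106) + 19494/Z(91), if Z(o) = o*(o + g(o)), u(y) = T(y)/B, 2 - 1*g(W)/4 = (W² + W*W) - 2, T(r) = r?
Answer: 1657142555385/35444227 ≈ 46754.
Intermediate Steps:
g(W) = 16 - 8*W² (g(W) = 8 - 4*((W² + W*W) - 2) = 8 - 4*((W² + W²) - 2) = 8 - 4*(2*W² - 2) = 8 - 4*(-2 + 2*W²) = 8 + (8 - 8*W²) = 16 - 8*W²)
B = -238 (B = 2*(-119) = -238)
u(y) = -y/238 (u(y) = y/(-238) = y*(-1/238) = -y/238)
Z(o) = o*(16 + o - 8*o²) (Z(o) = o*(o + (16 - 8*o²)) = o*(16 + o - 8*o²))
20823/u(-106) + 19494/Z(91) = 20823/((-1/238*(-106))) + 19494/((91*(16 + 91 - 8*91²))) = 20823/(53/119) + 19494/((91*(16 + 91 - 8*8281))) = 20823*(119/53) + 19494/((91*(16 + 91 - 66248))) = 2477937/53 + 19494/((91*(-66141))) = 2477937/53 + 19494/(-6018831) = 2477937/53 + 19494*(-1/6018831) = 2477937/53 - 2166/668759 = 1657142555385/35444227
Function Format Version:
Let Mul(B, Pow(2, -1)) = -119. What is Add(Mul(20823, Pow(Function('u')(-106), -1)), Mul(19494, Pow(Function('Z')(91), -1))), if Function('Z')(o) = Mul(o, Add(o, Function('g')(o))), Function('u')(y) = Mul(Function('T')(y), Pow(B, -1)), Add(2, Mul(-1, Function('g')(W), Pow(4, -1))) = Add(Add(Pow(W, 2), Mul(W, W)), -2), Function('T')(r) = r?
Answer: Rational(1657142555385, 35444227) ≈ 46754.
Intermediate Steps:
Function('g')(W) = Add(16, Mul(-8, Pow(W, 2))) (Function('g')(W) = Add(8, Mul(-4, Add(Add(Pow(W, 2), Mul(W, W)), -2))) = Add(8, Mul(-4, Add(Add(Pow(W, 2), Pow(W, 2)), -2))) = Add(8, Mul(-4, Add(Mul(2, Pow(W, 2)), -2))) = Add(8, Mul(-4, Add(-2, Mul(2, Pow(W, 2))))) = Add(8, Add(8, Mul(-8, Pow(W, 2)))) = Add(16, Mul(-8, Pow(W, 2))))
B = -238 (B = Mul(2, -119) = -238)
Function('u')(y) = Mul(Rational(-1, 238), y) (Function('u')(y) = Mul(y, Pow(-238, -1)) = Mul(y, Rational(-1, 238)) = Mul(Rational(-1, 238), y))
Function('Z')(o) = Mul(o, Add(16, o, Mul(-8, Pow(o, 2)))) (Function('Z')(o) = Mul(o, Add(o, Add(16, Mul(-8, Pow(o, 2))))) = Mul(o, Add(16, o, Mul(-8, Pow(o, 2)))))
Add(Mul(20823, Pow(Function('u')(-106), -1)), Mul(19494, Pow(Function('Z')(91), -1))) = Add(Mul(20823, Pow(Mul(Rational(-1, 238), -106), -1)), Mul(19494, Pow(Mul(91, Add(16, 91, Mul(-8, Pow(91, 2)))), -1))) = Add(Mul(20823, Pow(Rational(53, 119), -1)), Mul(19494, Pow(Mul(91, Add(16, 91, Mul(-8, 8281))), -1))) = Add(Mul(20823, Rational(119, 53)), Mul(19494, Pow(Mul(91, Add(16, 91, -66248)), -1))) = Add(Rational(2477937, 53), Mul(19494, Pow(Mul(91, -66141), -1))) = Add(Rational(2477937, 53), Mul(19494, Pow(-6018831, -1))) = Add(Rational(2477937, 53), Mul(19494, Rational(-1, 6018831))) = Add(Rational(2477937, 53), Rational(-2166, 668759)) = Rational(1657142555385, 35444227)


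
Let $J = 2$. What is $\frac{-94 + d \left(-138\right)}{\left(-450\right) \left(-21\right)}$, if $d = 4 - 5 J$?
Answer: $\frac{367}{4725} \approx 0.077672$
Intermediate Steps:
$d = -6$ ($d = 4 - 10 = -6$)
$\frac{-94 + d \left(-138\right)}{\left(-450\right) \left(-21\right)} = \frac{-94 - -828}{\left(-450\right) \left(-21\right)} = \frac{-94 + 828}{9450} = 734 \cdot \frac{1}{9450} = \frac{367}{4725}$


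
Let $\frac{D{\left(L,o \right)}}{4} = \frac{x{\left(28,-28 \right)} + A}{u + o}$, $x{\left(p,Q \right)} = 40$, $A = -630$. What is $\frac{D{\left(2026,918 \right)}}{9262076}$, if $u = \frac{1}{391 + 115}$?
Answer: $- \frac{298540}{1075579415171} \approx -2.7756 \cdot 10^{-7}$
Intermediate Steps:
$u = \frac{1}{506} \approx 0.0019763$
$D{\left(L,o \right)} = - \frac{2360}{\frac{1}{506} + o}$ ($D{\left(L,o \right)} = 4 \frac{40 - 630}{\frac{1}{506} + o} = 4 \left(- \frac{590}{\frac{1}{506} + o}\right) = - \frac{2360}{\frac{1}{506} + o}$)
$\frac{D{\left(2026,918 \right)}}{9262076} = \frac{\left(-1194160\right) \frac{1}{1 + 506 \cdot 918}}{9262076} = - \frac{1194160}{1 + 464508} \cdot \frac{1}{9262076} = - \frac{1194160}{464509} \cdot \frac{1}{9262076} = \left(-1194160\right) \frac{1}{464509} \cdot \frac{1}{9262076} = \left(- \frac{1194160}{464509}\right) \frac{1}{9262076} = - \frac{298540}{1075579415171}$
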